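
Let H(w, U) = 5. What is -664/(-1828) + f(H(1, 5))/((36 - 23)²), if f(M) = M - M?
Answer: 166/457 ≈ 0.36324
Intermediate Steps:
f(M) = 0
-664/(-1828) + f(H(1, 5))/((36 - 23)²) = -664/(-1828) + 0/((36 - 23)²) = -664*(-1/1828) + 0/(13²) = 166/457 + 0/169 = 166/457 + 0*(1/169) = 166/457 + 0 = 166/457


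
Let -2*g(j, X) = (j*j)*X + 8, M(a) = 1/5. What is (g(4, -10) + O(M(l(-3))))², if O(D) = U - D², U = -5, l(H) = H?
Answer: 3147076/625 ≈ 5035.3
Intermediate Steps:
M(a) = ⅕
g(j, X) = -4 - X*j²/2 (g(j, X) = -((j*j)*X + 8)/2 = -(j²*X + 8)/2 = -(X*j² + 8)/2 = -(8 + X*j²)/2 = -4 - X*j²/2)
O(D) = -5 - D²
(g(4, -10) + O(M(l(-3))))² = ((-4 - ½*(-10)*4²) + (-5 - (⅕)²))² = ((-4 - ½*(-10)*16) + (-5 - 1*1/25))² = ((-4 + 80) + (-5 - 1/25))² = (76 - 126/25)² = (1774/25)² = 3147076/625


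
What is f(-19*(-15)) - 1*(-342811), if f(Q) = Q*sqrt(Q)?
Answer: 342811 + 285*sqrt(285) ≈ 3.4762e+5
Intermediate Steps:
f(Q) = Q**(3/2)
f(-19*(-15)) - 1*(-342811) = (-19*(-15))**(3/2) - 1*(-342811) = 285**(3/2) + 342811 = 285*sqrt(285) + 342811 = 342811 + 285*sqrt(285)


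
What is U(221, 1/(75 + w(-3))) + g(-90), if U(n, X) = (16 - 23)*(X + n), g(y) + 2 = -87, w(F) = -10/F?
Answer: -384481/235 ≈ -1636.1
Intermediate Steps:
g(y) = -89 (g(y) = -2 - 87 = -89)
U(n, X) = -7*X - 7*n (U(n, X) = -7*(X + n) = -7*X - 7*n)
U(221, 1/(75 + w(-3))) + g(-90) = (-7/(75 - 10/(-3)) - 7*221) - 89 = (-7/(75 - 10*(-⅓)) - 1547) - 89 = (-7/(75 + 10/3) - 1547) - 89 = (-7/235/3 - 1547) - 89 = (-7*3/235 - 1547) - 89 = (-21/235 - 1547) - 89 = -363566/235 - 89 = -384481/235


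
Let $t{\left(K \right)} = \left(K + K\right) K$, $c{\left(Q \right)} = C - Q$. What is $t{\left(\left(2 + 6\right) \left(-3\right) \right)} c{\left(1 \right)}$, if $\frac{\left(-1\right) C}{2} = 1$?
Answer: $-3456$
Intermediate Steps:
$C = -2$ ($C = \left(-2\right) 1 = -2$)
$c{\left(Q \right)} = -2 - Q$
$t{\left(K \right)} = 2 K^{2}$ ($t{\left(K \right)} = 2 K K = 2 K^{2}$)
$t{\left(\left(2 + 6\right) \left(-3\right) \right)} c{\left(1 \right)} = 2 \left(\left(2 + 6\right) \left(-3\right)\right)^{2} \left(-2 - 1\right) = 2 \left(8 \left(-3\right)\right)^{2} \left(-2 - 1\right) = 2 \left(-24\right)^{2} \left(-3\right) = 2 \cdot 576 \left(-3\right) = 1152 \left(-3\right) = -3456$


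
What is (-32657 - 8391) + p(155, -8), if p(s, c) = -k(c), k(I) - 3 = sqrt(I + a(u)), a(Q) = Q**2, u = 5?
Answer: -41051 - sqrt(17) ≈ -41055.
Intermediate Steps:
k(I) = 3 + sqrt(25 + I) (k(I) = 3 + sqrt(I + 5**2) = 3 + sqrt(I + 25) = 3 + sqrt(25 + I))
p(s, c) = -3 - sqrt(25 + c) (p(s, c) = -(3 + sqrt(25 + c)) = -3 - sqrt(25 + c))
(-32657 - 8391) + p(155, -8) = (-32657 - 8391) + (-3 - sqrt(25 - 8)) = -41048 + (-3 - sqrt(17)) = -41051 - sqrt(17)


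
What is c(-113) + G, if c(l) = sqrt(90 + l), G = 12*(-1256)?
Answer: -15072 + I*sqrt(23) ≈ -15072.0 + 4.7958*I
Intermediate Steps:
G = -15072
c(-113) + G = sqrt(90 - 113) - 15072 = sqrt(-23) - 15072 = I*sqrt(23) - 15072 = -15072 + I*sqrt(23)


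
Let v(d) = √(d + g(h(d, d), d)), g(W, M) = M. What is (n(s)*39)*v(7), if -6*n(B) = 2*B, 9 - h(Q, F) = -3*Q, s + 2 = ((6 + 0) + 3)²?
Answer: -1027*√14 ≈ -3842.7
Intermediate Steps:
s = 79 (s = -2 + ((6 + 0) + 3)² = -2 + (6 + 3)² = -2 + 9² = -2 + 81 = 79)
h(Q, F) = 9 + 3*Q (h(Q, F) = 9 - (-3)*Q = 9 + 3*Q)
n(B) = -B/3
v(d) = √2*√d (v(d) = √(d + d) = √(2*d) = √2*√d)
(n(s)*39)*v(7) = (-⅓*79*39)*(√2*√7) = (-79/3*39)*√14 = -1027*√14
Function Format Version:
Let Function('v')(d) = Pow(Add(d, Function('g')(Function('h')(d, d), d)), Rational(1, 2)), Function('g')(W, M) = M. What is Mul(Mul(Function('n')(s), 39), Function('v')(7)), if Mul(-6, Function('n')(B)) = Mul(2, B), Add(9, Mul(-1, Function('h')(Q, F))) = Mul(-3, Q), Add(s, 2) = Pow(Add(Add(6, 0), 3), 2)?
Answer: Mul(-1027, Pow(14, Rational(1, 2))) ≈ -3842.7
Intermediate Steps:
s = 79 (s = Add(-2, Pow(Add(Add(6, 0), 3), 2)) = Add(-2, Pow(Add(6, 3), 2)) = Add(-2, Pow(9, 2)) = Add(-2, 81) = 79)
Function('h')(Q, F) = Add(9, Mul(3, Q)) (Function('h')(Q, F) = Add(9, Mul(-1, Mul(-3, Q))) = Add(9, Mul(3, Q)))
Function('n')(B) = Mul(Rational(-1, 3), B) (Function('n')(B) = Mul(Rational(-1, 6), Mul(2, B)) = Mul(Rational(-1, 3), B))
Function('v')(d) = Mul(Pow(2, Rational(1, 2)), Pow(d, Rational(1, 2))) (Function('v')(d) = Pow(Add(d, d), Rational(1, 2)) = Pow(Mul(2, d), Rational(1, 2)) = Mul(Pow(2, Rational(1, 2)), Pow(d, Rational(1, 2))))
Mul(Mul(Function('n')(s), 39), Function('v')(7)) = Mul(Mul(Mul(Rational(-1, 3), 79), 39), Mul(Pow(2, Rational(1, 2)), Pow(7, Rational(1, 2)))) = Mul(Mul(Rational(-79, 3), 39), Pow(14, Rational(1, 2))) = Mul(-1027, Pow(14, Rational(1, 2)))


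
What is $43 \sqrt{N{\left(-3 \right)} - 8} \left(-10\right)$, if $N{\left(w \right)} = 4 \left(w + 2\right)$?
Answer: $- 860 i \sqrt{3} \approx - 1489.6 i$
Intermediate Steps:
$N{\left(w \right)} = 8 + 4 w$ ($N{\left(w \right)} = 4 \left(2 + w\right) = 8 + 4 w$)
$43 \sqrt{N{\left(-3 \right)} - 8} \left(-10\right) = 43 \sqrt{\left(8 + 4 \left(-3\right)\right) - 8} \left(-10\right) = 43 \sqrt{\left(8 - 12\right) - 8} \left(-10\right) = 43 \sqrt{-4 - 8} \left(-10\right) = 43 \sqrt{-12} \left(-10\right) = 43 \cdot 2 i \sqrt{3} \left(-10\right) = 86 i \sqrt{3} \left(-10\right) = - 860 i \sqrt{3}$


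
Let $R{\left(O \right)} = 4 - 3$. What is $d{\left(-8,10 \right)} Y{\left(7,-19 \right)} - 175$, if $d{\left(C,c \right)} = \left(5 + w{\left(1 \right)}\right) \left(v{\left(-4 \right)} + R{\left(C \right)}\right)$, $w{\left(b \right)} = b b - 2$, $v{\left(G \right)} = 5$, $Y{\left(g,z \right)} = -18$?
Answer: $-607$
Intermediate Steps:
$R{\left(O \right)} = 1$ ($R{\left(O \right)} = 4 - 3 = 1$)
$w{\left(b \right)} = -2 + b^{2}$ ($w{\left(b \right)} = b^{2} - 2 = -2 + b^{2}$)
$d{\left(C,c \right)} = 24$ ($d{\left(C,c \right)} = \left(5 - \left(2 - 1^{2}\right)\right) \left(5 + 1\right) = \left(5 + \left(-2 + 1\right)\right) 6 = \left(5 - 1\right) 6 = 4 \cdot 6 = 24$)
$d{\left(-8,10 \right)} Y{\left(7,-19 \right)} - 175 = 24 \left(-18\right) - 175 = -432 - 175 = -607$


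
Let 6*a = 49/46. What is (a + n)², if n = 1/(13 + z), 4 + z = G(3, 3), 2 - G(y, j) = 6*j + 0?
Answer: 4489/3732624 ≈ 0.0012026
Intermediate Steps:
G(y, j) = 2 - 6*j (G(y, j) = 2 - (6*j + 0) = 2 - 6*j)
z = -20 (z = -4 + (2 - 6*3) = -4 + (2 - 18) = -4 - 16 = -20)
a = 49/276 (a = (49/46)/6 = (49*(1/46))/6 = (⅙)*(49/46) = 49/276 ≈ 0.17754)
n = -⅐ (n = 1/(13 - 20) = 1/(-7) = -⅐ ≈ -0.14286)
(a + n)² = (49/276 - ⅐)² = (67/1932)² = 4489/3732624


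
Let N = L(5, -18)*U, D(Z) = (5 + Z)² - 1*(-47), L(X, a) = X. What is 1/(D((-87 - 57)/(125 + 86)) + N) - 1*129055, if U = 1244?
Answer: -36115141934019/279843028 ≈ -1.2906e+5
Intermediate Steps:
D(Z) = 47 + (5 + Z)² (D(Z) = (5 + Z)² + 47 = 47 + (5 + Z)²)
N = 6220 (N = 5*1244 = 6220)
1/(D((-87 - 57)/(125 + 86)) + N) - 1*129055 = 1/((47 + (5 + (-87 - 57)/(125 + 86))²) + 6220) - 1*129055 = 1/((47 + (5 - 144/211)²) + 6220) - 129055 = 1/((47 + (911/211)²) + 6220) - 129055 = 1/((47 + 829921/44521) + 6220) - 129055 = 1/(2922408/44521 + 6220) - 129055 = 1/(279843028/44521) - 129055 = 44521/279843028 - 129055 = -36115141934019/279843028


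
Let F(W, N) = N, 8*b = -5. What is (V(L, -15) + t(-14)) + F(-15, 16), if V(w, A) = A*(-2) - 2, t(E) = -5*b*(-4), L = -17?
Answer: 63/2 ≈ 31.500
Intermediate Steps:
b = -5/8 (b = (⅛)*(-5) = -5/8 ≈ -0.62500)
t(E) = -25/2 (t(E) = -5*(-5/8)*(-4) = (25/8)*(-4) = -25/2)
V(w, A) = -2 - 2*A (V(w, A) = -2*A - 2 = -2 - 2*A)
(V(L, -15) + t(-14)) + F(-15, 16) = ((-2 - 2*(-15)) - 25/2) + 16 = ((-2 + 30) - 25/2) + 16 = (28 - 25/2) + 16 = 31/2 + 16 = 63/2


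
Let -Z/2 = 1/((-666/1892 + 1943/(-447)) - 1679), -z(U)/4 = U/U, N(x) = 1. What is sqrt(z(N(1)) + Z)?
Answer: 4*I*sqrt(126688479754853173)/711972227 ≈ 1.9997*I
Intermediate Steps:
z(U) = -4 (z(U) = -4*U/U = -4*1 = -4)
Z = 845724/711972227 (Z = -2/((-666/1892 + 1943/(-447)) - 1679) = -2/((-666*1/1892 + 1943*(-1/447)) - 1679) = -2/((-333/946 - 1943/447) - 1679) = -2/(-1986929/422862 - 1679) = -2/(-711972227/422862) = -2*(-422862/711972227) = 845724/711972227 ≈ 0.0011879)
sqrt(z(N(1)) + Z) = sqrt(-4 + 845724/711972227) = sqrt(-2847043184/711972227) = 4*I*sqrt(126688479754853173)/711972227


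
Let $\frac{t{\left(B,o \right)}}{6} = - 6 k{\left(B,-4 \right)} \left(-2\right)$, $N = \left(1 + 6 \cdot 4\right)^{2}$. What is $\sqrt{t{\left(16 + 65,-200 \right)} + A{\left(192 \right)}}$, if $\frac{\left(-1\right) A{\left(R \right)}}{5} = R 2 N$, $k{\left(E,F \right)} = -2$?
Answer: $4 i \sqrt{75009} \approx 1095.5 i$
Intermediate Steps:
$N = 625$ ($N = \left(1 + 24\right)^{2} = 25^{2} = 625$)
$A{\left(R \right)} = - 6250 R$ ($A{\left(R \right)} = - 5 R 2 \cdot 625 = - 5 \cdot 2 R 625 = - 5 \cdot 1250 R = - 6250 R$)
$t{\left(B,o \right)} = -144$ ($t{\left(B,o \right)} = 6 \left(-6\right) \left(-2\right) \left(-2\right) = 6 \cdot 12 \left(-2\right) = 6 \left(-24\right) = -144$)
$\sqrt{t{\left(16 + 65,-200 \right)} + A{\left(192 \right)}} = \sqrt{-144 - 1200000} = \sqrt{-1200144} = 4 i \sqrt{75009}$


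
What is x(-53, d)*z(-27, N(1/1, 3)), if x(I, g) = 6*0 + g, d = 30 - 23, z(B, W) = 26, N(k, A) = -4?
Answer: 182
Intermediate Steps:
d = 7
x(I, g) = g (x(I, g) = 0 + g = g)
x(-53, d)*z(-27, N(1/1, 3)) = 7*26 = 182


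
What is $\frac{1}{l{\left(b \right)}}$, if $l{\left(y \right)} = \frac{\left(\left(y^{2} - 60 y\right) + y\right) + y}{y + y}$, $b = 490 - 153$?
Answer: $\frac{2}{279} \approx 0.0071685$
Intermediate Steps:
$b = 337$ ($b = 490 - 153 = 337$)
$l{\left(y \right)} = \frac{y^{2} - 58 y}{2 y}$ ($l{\left(y \right)} = \frac{\left(y^{2} - 59 y\right) + y}{2 y} = \left(y^{2} - 58 y\right) \frac{1}{2 y} = \frac{y^{2} - 58 y}{2 y}$)
$\frac{1}{l{\left(b \right)}} = \frac{1}{-29 + \frac{1}{2} \cdot 337} = \frac{1}{-29 + \frac{337}{2}} = \frac{1}{\frac{279}{2}} = \frac{2}{279}$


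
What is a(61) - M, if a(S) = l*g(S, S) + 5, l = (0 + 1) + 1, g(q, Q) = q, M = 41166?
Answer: -41039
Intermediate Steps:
l = 2 (l = 1 + 1 = 2)
a(S) = 5 + 2*S (a(S) = 2*S + 5 = 5 + 2*S)
a(61) - M = (5 + 2*61) - 1*41166 = (5 + 122) - 41166 = 127 - 41166 = -41039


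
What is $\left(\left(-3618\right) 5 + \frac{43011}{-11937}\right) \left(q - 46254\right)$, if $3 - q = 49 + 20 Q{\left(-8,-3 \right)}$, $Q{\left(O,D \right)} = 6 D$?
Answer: $\frac{3307424895180}{3979} \approx 8.3122 \cdot 10^{8}$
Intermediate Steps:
$q = 314$ ($q = 3 - \left(49 + 20 \cdot 6 \left(-3\right)\right) = 3 - \left(49 + 20 \left(-18\right)\right) = 3 - \left(49 - 360\right) = 3 - -311 = 3 + 311 = 314$)
$\left(\left(-3618\right) 5 + \frac{43011}{-11937}\right) \left(q - 46254\right) = \left(\left(-3618\right) 5 + \frac{43011}{-11937}\right) \left(314 - 46254\right) = \left(-18090 + 43011 \left(- \frac{1}{11937}\right)\right) \left(-45940\right) = \left(-18090 - \frac{14337}{3979}\right) \left(-45940\right) = \left(- \frac{71994447}{3979}\right) \left(-45940\right) = \frac{3307424895180}{3979}$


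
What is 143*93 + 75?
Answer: 13374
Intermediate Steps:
143*93 + 75 = 13299 + 75 = 13374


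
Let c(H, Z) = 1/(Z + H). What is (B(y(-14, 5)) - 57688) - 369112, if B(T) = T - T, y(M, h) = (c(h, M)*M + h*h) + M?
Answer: -426800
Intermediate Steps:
c(H, Z) = 1/(H + Z)
y(M, h) = M + h² + M/(M + h) (y(M, h) = (M/(h + M) + h*h) + M = (M/(M + h) + h²) + M = (h² + M/(M + h)) + M = M + h² + M/(M + h))
B(T) = 0
(B(y(-14, 5)) - 57688) - 369112 = (0 - 57688) - 369112 = -57688 - 369112 = -426800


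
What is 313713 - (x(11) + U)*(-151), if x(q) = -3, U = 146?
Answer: 335306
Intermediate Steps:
313713 - (x(11) + U)*(-151) = 313713 - (-3 + 146)*(-151) = 313713 - 143*(-151) = 313713 - 1*(-21593) = 313713 + 21593 = 335306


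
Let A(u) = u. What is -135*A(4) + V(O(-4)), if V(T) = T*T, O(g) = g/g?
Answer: -539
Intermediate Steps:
O(g) = 1
V(T) = T**2
-135*A(4) + V(O(-4)) = -135*4 + 1**2 = -540 + 1 = -539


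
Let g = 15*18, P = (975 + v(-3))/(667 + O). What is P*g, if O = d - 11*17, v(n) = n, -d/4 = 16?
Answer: 32805/52 ≈ 630.87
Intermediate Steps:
d = -64 (d = -4*16 = -64)
O = -251 (O = -64 - 11*17 = -64 - 187 = -251)
P = 243/104 (P = (975 - 3)/(667 - 251) = 972/416 = 972*(1/416) = 243/104 ≈ 2.3365)
g = 270
P*g = (243/104)*270 = 32805/52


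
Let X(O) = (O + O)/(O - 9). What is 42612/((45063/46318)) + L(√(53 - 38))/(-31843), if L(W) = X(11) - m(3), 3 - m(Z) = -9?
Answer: 20949537482117/478313703 ≈ 43799.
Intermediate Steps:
m(Z) = 12 (m(Z) = 3 - 1*(-9) = 3 + 9 = 12)
X(O) = 2*O/(-9 + O) (X(O) = (2*O)/(-9 + O) = 2*O/(-9 + O))
L(W) = -1 (L(W) = 2*11/(-9 + 11) - 1*12 = 2*11/2 - 12 = 2*11*(½) - 12 = 11 - 12 = -1)
42612/((45063/46318)) + L(√(53 - 38))/(-31843) = 42612/((45063/46318)) - 1/(-31843) = 42612/((45063*(1/46318))) - 1*(-1/31843) = 42612/(45063/46318) + 1/31843 = 42612*(46318/45063) + 1/31843 = 657900872/15021 + 1/31843 = 20949537482117/478313703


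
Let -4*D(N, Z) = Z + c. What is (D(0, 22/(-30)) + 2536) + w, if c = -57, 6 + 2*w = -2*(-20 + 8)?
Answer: 76783/30 ≈ 2559.4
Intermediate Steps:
w = 9 (w = -3 + (-2*(-20 + 8))/2 = -3 + (-2*(-12))/2 = -3 + (½)*24 = -3 + 12 = 9)
D(N, Z) = 57/4 - Z/4 (D(N, Z) = -(Z - 57)/4 = -(-57 + Z)/4 = 57/4 - Z/4)
(D(0, 22/(-30)) + 2536) + w = ((57/4 - 11/(2*(-30))) + 2536) + 9 = ((57/4 - 11*(-1)/(2*30)) + 2536) + 9 = ((57/4 - ¼*(-11/15)) + 2536) + 9 = ((57/4 + 11/60) + 2536) + 9 = (433/30 + 2536) + 9 = 76513/30 + 9 = 76783/30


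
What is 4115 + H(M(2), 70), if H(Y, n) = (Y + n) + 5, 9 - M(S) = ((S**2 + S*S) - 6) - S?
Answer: 4199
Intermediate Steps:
M(S) = 15 + S - 2*S**2 (M(S) = 9 - (((S**2 + S*S) - 6) - S) = 9 - (((S**2 + S**2) - 6) - S) = 9 - ((2*S**2 - 6) - S) = 9 - ((-6 + 2*S**2) - S) = 9 - (-6 - S + 2*S**2) = 9 + (6 + S - 2*S**2) = 15 + S - 2*S**2)
H(Y, n) = 5 + Y + n
4115 + H(M(2), 70) = 4115 + (5 + (15 + 2 - 2*2**2) + 70) = 4115 + (5 + (15 + 2 - 2*4) + 70) = 4115 + (5 + (15 + 2 - 8) + 70) = 4115 + (5 + 9 + 70) = 4115 + 84 = 4199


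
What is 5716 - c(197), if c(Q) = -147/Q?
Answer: 1126199/197 ≈ 5716.8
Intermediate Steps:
5716 - c(197) = 5716 - (-147)/197 = 5716 - 1*(-147/197) = 5716 + 147/197 = 1126199/197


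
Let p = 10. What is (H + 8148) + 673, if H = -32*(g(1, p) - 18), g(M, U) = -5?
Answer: 9557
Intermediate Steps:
H = 736 (H = -32*(-5 - 18) = -32*(-23) = 736)
(H + 8148) + 673 = (736 + 8148) + 673 = 8884 + 673 = 9557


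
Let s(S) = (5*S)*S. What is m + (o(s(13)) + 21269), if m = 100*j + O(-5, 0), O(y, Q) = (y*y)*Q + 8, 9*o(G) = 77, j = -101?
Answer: 100670/9 ≈ 11186.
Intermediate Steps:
s(S) = 5*S²
o(G) = 77/9 (o(G) = (⅑)*77 = 77/9)
O(y, Q) = 8 + Q*y² (O(y, Q) = y²*Q + 8 = Q*y² + 8 = 8 + Q*y²)
m = -10092 (m = 100*(-101) + (8 + 0*(-5)²) = -10100 + (8 + 0*25) = -10100 + (8 + 0) = -10100 + 8 = -10092)
m + (o(s(13)) + 21269) = -10092 + (77/9 + 21269) = -10092 + 191498/9 = 100670/9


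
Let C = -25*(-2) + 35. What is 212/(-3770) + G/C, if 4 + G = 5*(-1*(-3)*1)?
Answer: 469/6409 ≈ 0.073178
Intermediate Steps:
C = 85 (C = 50 + 35 = 85)
G = 11 (G = -4 + 5*(-1*(-3)*1) = -4 + 5*(3*1) = -4 + 5*3 = -4 + 15 = 11)
212/(-3770) + G/C = 212/(-3770) + 11/85 = 212*(-1/3770) + 11*(1/85) = -106/1885 + 11/85 = 469/6409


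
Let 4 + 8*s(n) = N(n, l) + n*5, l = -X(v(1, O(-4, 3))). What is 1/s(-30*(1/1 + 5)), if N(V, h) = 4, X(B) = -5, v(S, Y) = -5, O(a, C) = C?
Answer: -2/225 ≈ -0.0088889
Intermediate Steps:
l = 5 (l = -1*(-5) = 5)
s(n) = 5*n/8 (s(n) = -½ + (4 + n*5)/8 = -½ + (4 + 5*n)/8 = -½ + (½ + 5*n/8) = 5*n/8)
1/s(-30*(1/1 + 5)) = 1/(5*(-30*(1/1 + 5))/8) = 1/(5*(-30*(1 + 5))/8) = 1/(5*(-30*6)/8) = 1/((5/8)*(-180)) = 1/(-225/2) = -2/225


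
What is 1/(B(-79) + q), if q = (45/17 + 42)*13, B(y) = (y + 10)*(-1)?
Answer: 17/11040 ≈ 0.0015399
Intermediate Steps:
B(y) = -10 - y (B(y) = (10 + y)*(-1) = -10 - y)
q = 9867/17 (q = (45*(1/17) + 42)*13 = (45/17 + 42)*13 = (759/17)*13 = 9867/17 ≈ 580.41)
1/(B(-79) + q) = 1/((-10 - 1*(-79)) + 9867/17) = 1/((-10 + 79) + 9867/17) = 1/(69 + 9867/17) = 1/(11040/17) = 17/11040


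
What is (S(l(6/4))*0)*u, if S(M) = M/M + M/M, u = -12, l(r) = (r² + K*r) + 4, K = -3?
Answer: 0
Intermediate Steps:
l(r) = 4 + r² - 3*r (l(r) = (r² - 3*r) + 4 = 4 + r² - 3*r)
S(M) = 2 (S(M) = 1 + 1 = 2)
(S(l(6/4))*0)*u = (2*0)*(-12) = 0*(-12) = 0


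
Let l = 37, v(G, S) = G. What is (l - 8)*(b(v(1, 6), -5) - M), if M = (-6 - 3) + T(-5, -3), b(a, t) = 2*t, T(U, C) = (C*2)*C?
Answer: -551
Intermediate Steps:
T(U, C) = 2*C**2 (T(U, C) = (2*C)*C = 2*C**2)
M = 9 (M = (-6 - 3) + 2*(-3)**2 = -9 + 2*9 = -9 + 18 = 9)
(l - 8)*(b(v(1, 6), -5) - M) = (37 - 8)*(2*(-5) - 1*9) = 29*(-10 - 9) = 29*(-19) = -551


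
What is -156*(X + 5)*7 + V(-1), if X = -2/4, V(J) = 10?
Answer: -4904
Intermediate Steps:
X = -1/2 (X = -2*1/4 = -1/2 ≈ -0.50000)
-156*(X + 5)*7 + V(-1) = -156*(-1/2 + 5)*7 + 10 = -702*7 + 10 = -156*63/2 + 10 = -4914 + 10 = -4904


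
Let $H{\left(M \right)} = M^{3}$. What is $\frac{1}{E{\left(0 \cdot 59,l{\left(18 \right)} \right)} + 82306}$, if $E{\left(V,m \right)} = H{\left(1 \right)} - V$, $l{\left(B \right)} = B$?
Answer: $\frac{1}{82307} \approx 1.215 \cdot 10^{-5}$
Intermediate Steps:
$E{\left(V,m \right)} = 1 - V$ ($E{\left(V,m \right)} = 1^{3} - V = 1 - V$)
$\frac{1}{E{\left(0 \cdot 59,l{\left(18 \right)} \right)} + 82306} = \frac{1}{\left(1 - 0 \cdot 59\right) + 82306} = \frac{1}{\left(1 - 0\right) + 82306} = \frac{1}{\left(1 + 0\right) + 82306} = \frac{1}{1 + 82306} = \frac{1}{82307}$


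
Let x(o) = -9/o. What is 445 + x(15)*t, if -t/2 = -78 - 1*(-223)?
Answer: 619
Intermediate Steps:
t = -290 (t = -2*(-78 - 1*(-223)) = -2*(-78 + 223) = -2*145 = -290)
445 + x(15)*t = 445 - 9/15*(-290) = 445 - 9*1/15*(-290) = 445 - ⅗*(-290) = 445 + 174 = 619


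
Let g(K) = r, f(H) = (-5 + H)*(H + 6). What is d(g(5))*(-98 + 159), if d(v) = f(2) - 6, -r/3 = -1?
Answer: -1830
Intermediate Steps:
f(H) = (-5 + H)*(6 + H)
r = 3 (r = -3*(-1) = 3)
g(K) = 3
d(v) = -30 (d(v) = (-30 + 2 + 2²) - 6 = (-30 + 2 + 4) - 6 = -24 - 6 = -30)
d(g(5))*(-98 + 159) = -30*(-98 + 159) = -30*61 = -1830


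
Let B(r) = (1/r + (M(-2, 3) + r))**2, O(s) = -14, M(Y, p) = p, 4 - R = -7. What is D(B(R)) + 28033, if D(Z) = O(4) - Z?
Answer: 3366274/121 ≈ 27820.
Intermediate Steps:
R = 11 (R = 4 - 1*(-7) = 4 + 7 = 11)
B(r) = (3 + r + 1/r)**2 (B(r) = (1/r + (3 + r))**2 = (3 + r + 1/r)**2)
D(Z) = -14 - Z
D(B(R)) + 28033 = (-14 - (1 + 11**2 + 3*11)**2/11**2) + 28033 = (-14 - (1 + 121 + 33)**2/121) + 28033 = (-14 - 155**2/121) + 28033 = (-14 - 24025/121) + 28033 = -25719/121 + 28033 = 3366274/121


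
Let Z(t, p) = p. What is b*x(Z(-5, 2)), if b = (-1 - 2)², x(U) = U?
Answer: 18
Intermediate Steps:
b = 9 (b = (-3)² = 9)
b*x(Z(-5, 2)) = 9*2 = 18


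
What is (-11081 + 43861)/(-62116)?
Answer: -8195/15529 ≈ -0.52772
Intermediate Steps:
(-11081 + 43861)/(-62116) = 32780*(-1/62116) = -8195/15529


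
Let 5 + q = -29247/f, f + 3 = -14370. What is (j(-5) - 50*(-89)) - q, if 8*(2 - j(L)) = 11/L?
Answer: 853802221/191640 ≈ 4455.2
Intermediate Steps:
j(L) = 2 - 11/(8*L)
f = -14373 (f = -3 - 14370 = -14373)
q = -14206/4791 (q = -5 - 29247/(-14373) = -5 - 29247*(-1/14373) = -5 + 9749/4791 = -14206/4791 ≈ -2.9651)
(j(-5) - 50*(-89)) - q = ((2 - 11/8/(-5)) - 50*(-89)) - 1*(-14206/4791) = ((2 - 11/8*(-⅕)) + 4450) + 14206/4791 = ((2 + 11/40) + 4450) + 14206/4791 = (91/40 + 4450) + 14206/4791 = 178091/40 + 14206/4791 = 853802221/191640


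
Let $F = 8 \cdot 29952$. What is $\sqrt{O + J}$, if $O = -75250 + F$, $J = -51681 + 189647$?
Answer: $2 \sqrt{75583} \approx 549.85$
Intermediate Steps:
$F = 239616$
$J = 137966$
$O = 164366$ ($O = -75250 + 239616 = 164366$)
$\sqrt{O + J} = \sqrt{164366 + 137966} = \sqrt{302332} = 2 \sqrt{75583}$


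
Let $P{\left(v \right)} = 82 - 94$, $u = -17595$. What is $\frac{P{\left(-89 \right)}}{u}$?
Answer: $\frac{4}{5865} \approx 0.00068201$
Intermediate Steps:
$P{\left(v \right)} = -12$ ($P{\left(v \right)} = 82 - 94 = -12$)
$\frac{P{\left(-89 \right)}}{u} = - \frac{12}{-17595} = \left(-12\right) \left(- \frac{1}{17595}\right) = \frac{4}{5865}$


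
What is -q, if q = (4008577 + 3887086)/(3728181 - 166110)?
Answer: -7895663/3562071 ≈ -2.2166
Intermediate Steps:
q = 7895663/3562071 ≈ 2.2166
-q = -1*7895663/3562071 = -7895663/3562071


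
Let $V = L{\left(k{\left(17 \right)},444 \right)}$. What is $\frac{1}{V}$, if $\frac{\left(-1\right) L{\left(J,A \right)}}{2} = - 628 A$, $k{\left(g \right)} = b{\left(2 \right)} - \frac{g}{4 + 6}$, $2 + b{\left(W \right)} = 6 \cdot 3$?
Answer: $\frac{1}{557664} \approx 1.7932 \cdot 10^{-6}$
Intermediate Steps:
$b{\left(W \right)} = 16$ ($b{\left(W \right)} = -2 + 6 \cdot 3 = -2 + 18 = 16$)
$k{\left(g \right)} = 16 - \frac{g}{10}$ ($k{\left(g \right)} = 16 - \frac{g}{4 + 6} = 16 - \frac{g}{10}$)
$L{\left(J,A \right)} = 1256 A$ ($L{\left(J,A \right)} = - 2 \left(- 628 A\right) = 1256 A$)
$V = 557664$ ($V = 1256 \cdot 444 = 557664$)
$\frac{1}{V} = \frac{1}{557664}$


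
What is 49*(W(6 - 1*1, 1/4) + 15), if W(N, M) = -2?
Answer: 637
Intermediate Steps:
49*(W(6 - 1*1, 1/4) + 15) = 49*(-2 + 15) = 49*13 = 637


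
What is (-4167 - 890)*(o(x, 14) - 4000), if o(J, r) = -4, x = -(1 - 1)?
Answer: 20248228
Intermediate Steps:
x = 0 (x = -1*0 = 0)
(-4167 - 890)*(o(x, 14) - 4000) = (-4167 - 890)*(-4 - 4000) = -5057*(-4004) = 20248228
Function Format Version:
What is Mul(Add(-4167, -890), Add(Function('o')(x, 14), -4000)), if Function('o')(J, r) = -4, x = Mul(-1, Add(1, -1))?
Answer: 20248228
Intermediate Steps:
x = 0 (x = Mul(-1, 0) = 0)
Mul(Add(-4167, -890), Add(Function('o')(x, 14), -4000)) = Mul(Add(-4167, -890), Add(-4, -4000)) = Mul(-5057, -4004) = 20248228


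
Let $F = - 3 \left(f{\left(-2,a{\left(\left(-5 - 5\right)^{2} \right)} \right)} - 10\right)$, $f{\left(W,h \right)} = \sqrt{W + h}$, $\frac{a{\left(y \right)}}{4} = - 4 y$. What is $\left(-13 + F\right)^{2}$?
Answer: $\left(17 - 9 i \sqrt{178}\right)^{2} \approx -14129.0 - 4082.6 i$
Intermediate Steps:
$a{\left(y \right)} = - 16 y$ ($a{\left(y \right)} = 4 \left(- 4 y\right) = - 16 y$)
$F = 30 - 9 i \sqrt{178}$ ($F = - 3 \left(\sqrt{-2 - 16 \left(-5 - 5\right)^{2}} - 10\right) = - 3 \left(\sqrt{-2 - 16 \left(-10\right)^{2}} - 10\right) = - 3 \left(\sqrt{-2 - 1600} - 10\right) = - 3 \left(\sqrt{-1602} - 10\right) = - 3 \left(3 i \sqrt{178} - 10\right) = - 3 \left(-10 + 3 i \sqrt{178}\right) = 30 - 9 i \sqrt{178} \approx 30.0 - 120.07 i$)
$\left(-13 + F\right)^{2} = \left(-13 + \left(30 - 9 i \sqrt{178}\right)\right)^{2} = \left(17 - 9 i \sqrt{178}\right)^{2}$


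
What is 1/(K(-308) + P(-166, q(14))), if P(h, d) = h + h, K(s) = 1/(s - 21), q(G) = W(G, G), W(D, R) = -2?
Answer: -329/109229 ≈ -0.0030120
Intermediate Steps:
q(G) = -2
K(s) = 1/(-21 + s)
P(h, d) = 2*h
1/(K(-308) + P(-166, q(14))) = 1/(1/(-21 - 308) + 2*(-166)) = 1/(1/(-329) - 332) = 1/(-1/329 - 332) = 1/(-109229/329) = -329/109229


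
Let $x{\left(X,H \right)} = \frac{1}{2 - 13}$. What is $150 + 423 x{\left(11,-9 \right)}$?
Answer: $\frac{1227}{11} \approx 111.55$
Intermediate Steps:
$x{\left(X,H \right)} = - \frac{1}{11}$ ($x{\left(X,H \right)} = \frac{1}{-11} = - \frac{1}{11}$)
$150 + 423 x{\left(11,-9 \right)} = 150 + 423 \left(- \frac{1}{11}\right) = 150 - \frac{423}{11} = \frac{1227}{11}$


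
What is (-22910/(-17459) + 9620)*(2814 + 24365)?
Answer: 57790979490/221 ≈ 2.6150e+8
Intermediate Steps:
(-22910/(-17459) + 9620)*(2814 + 24365) = (-22910*(-1/17459) + 9620)*27179 = (290/221 + 9620)*27179 = (2126310/221)*27179 = 57790979490/221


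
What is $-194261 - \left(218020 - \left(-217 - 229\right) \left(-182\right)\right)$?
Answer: $-331109$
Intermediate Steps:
$-194261 - \left(218020 - \left(-217 - 229\right) \left(-182\right)\right) = -194261 - 136848 = -331109$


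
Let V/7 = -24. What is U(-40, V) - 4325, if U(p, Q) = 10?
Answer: -4315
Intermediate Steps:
V = -168 (V = 7*(-24) = -168)
U(-40, V) - 4325 = 10 - 4325 = -4315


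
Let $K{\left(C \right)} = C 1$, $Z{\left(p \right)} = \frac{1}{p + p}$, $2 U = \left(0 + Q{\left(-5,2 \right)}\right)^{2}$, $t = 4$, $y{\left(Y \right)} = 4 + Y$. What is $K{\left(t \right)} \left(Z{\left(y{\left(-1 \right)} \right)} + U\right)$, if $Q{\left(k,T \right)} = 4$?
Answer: $\frac{98}{3} \approx 32.667$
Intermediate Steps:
$U = 8$ ($U = \frac{\left(0 + 4\right)^{2}}{2} = \frac{4^{2}}{2} = \frac{1}{2} \cdot 16 = 8$)
$Z{\left(p \right)} = \frac{1}{2 p}$
$K{\left(C \right)} = C$
$K{\left(t \right)} \left(Z{\left(y{\left(-1 \right)} \right)} + U\right) = 4 \left(\frac{1}{2 \left(4 - 1\right)} + 8\right) = 4 \left(\frac{1}{2 \cdot 3} + 8\right) = 4 \left(\frac{1}{2} \cdot \frac{1}{3} + 8\right) = 4 \left(\frac{1}{6} + 8\right) = 4 \cdot \frac{49}{6} = \frac{98}{3}$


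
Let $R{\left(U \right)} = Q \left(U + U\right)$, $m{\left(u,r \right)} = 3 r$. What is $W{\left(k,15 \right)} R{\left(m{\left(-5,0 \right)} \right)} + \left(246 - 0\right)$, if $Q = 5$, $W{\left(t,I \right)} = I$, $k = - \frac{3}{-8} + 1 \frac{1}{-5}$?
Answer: $246$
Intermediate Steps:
$k = \frac{7}{40}$ ($k = \left(-3\right) \left(- \frac{1}{8}\right) + 1 \left(- \frac{1}{5}\right) = \frac{3}{8} - \frac{1}{5} = \frac{7}{40} \approx 0.175$)
$R{\left(U \right)} = 10 U$ ($R{\left(U \right)} = 5 \left(U + U\right) = 5 \cdot 2 U = 10 U$)
$W{\left(k,15 \right)} R{\left(m{\left(-5,0 \right)} \right)} + \left(246 - 0\right) = 15 \cdot 10 \cdot 3 \cdot 0 + \left(246 - 0\right) = 15 \cdot 10 \cdot 0 + \left(246 + 0\right) = 15 \cdot 0 + 246 = 0 + 246 = 246$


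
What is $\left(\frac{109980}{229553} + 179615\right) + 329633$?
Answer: $\frac{116899516124}{229553} \approx 5.0925 \cdot 10^{5}$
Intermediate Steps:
$\left(\frac{109980}{229553} + 179615\right) + 329633 = \frac{41231272075}{229553} + 329633 = \frac{116899516124}{229553}$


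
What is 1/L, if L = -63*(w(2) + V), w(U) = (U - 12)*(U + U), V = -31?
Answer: 1/4473 ≈ 0.00022356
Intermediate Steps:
w(U) = 2*U*(-12 + U) (w(U) = (-12 + U)*(2*U) = 2*U*(-12 + U))
L = 4473 (L = -63*(2*2*(-12 + 2) - 31) = -63*(2*2*(-10) - 31) = -63*(-40 - 31) = -63*(-71) = 4473)
1/L = 1/4473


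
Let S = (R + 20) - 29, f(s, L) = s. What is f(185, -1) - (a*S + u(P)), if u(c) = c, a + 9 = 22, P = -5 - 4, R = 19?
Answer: 64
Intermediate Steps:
P = -9
a = 13 (a = -9 + 22 = 13)
S = 10 (S = (19 + 20) - 29 = 39 - 29 = 10)
f(185, -1) - (a*S + u(P)) = 185 - (13*10 - 9) = 185 - (130 - 9) = 185 - 1*121 = 185 - 121 = 64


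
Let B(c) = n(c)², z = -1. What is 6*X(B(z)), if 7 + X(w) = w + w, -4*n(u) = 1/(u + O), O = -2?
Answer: -503/12 ≈ -41.917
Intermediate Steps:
n(u) = -1/(4*(-2 + u)) (n(u) = -1/(4*(u - 2)) = -1/(4*(-2 + u)))
B(c) = (-8 + 4*c)⁻² (B(c) = (-1/(-8 + 4*c))² = (-8 + 4*c)⁻²)
X(w) = -7 + 2*w (X(w) = -7 + (w + w) = -7 + 2*w)
6*X(B(z)) = 6*(-7 + 2*(1/(16*(-2 - 1)²))) = 6*(-7 + 2*((1/16)/(-3)²)) = 6*(-7 + 2*((1/16)*(⅑))) = 6*(-7 + 2*(1/144)) = 6*(-7 + 1/72) = 6*(-503/72) = -503/12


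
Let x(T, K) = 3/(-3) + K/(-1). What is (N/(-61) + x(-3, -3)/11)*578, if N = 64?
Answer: -336396/671 ≈ -501.34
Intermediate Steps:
x(T, K) = -1 - K (x(T, K) = 3*(-⅓) + K*(-1) = -1 - K)
(N/(-61) + x(-3, -3)/11)*578 = (64/(-61) + (-1 - 1*(-3))/11)*578 = (64*(-1/61) + (-1 + 3)*(1/11))*578 = (-64/61 + 2*(1/11))*578 = (-64/61 + 2/11)*578 = -582/671*578 = -336396/671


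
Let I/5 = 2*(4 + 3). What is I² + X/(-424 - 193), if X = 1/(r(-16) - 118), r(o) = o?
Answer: 405122201/82678 ≈ 4900.0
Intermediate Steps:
I = 70 (I = 5*(2*(4 + 3)) = 5*(2*7) = 5*14 = 70)
X = -1/134 (X = 1/(-16 - 118) = 1/(-134) = -1/134 ≈ -0.0074627)
I² + X/(-424 - 193) = 70² - 1/134/(-424 - 193) = 4900 - 1/134/(-617) = 4900 - 1/617*(-1/134) = 4900 + 1/82678 = 405122201/82678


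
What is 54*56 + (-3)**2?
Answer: 3033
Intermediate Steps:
54*56 + (-3)**2 = 3024 + 9 = 3033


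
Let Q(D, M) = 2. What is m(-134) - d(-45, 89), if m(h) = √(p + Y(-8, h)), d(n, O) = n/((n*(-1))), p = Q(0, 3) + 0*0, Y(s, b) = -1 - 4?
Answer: 1 + I*√3 ≈ 1.0 + 1.732*I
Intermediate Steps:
Y(s, b) = -5
p = 2 (p = 2 + 0*0 = 2 + 0 = 2)
d(n, O) = -1 (d(n, O) = n/((-n)) = n*(-1/n) = -1)
m(h) = I*√3 (m(h) = √(2 - 5) = √(-3) = I*√3)
m(-134) - d(-45, 89) = I*√3 - 1*(-1) = I*√3 + 1 = 1 + I*√3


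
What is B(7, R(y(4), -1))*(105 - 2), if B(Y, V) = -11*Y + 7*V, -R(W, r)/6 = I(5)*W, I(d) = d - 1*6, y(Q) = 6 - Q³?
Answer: -258839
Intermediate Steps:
I(d) = -6 + d (I(d) = d - 6 = -6 + d)
R(W, r) = 6*W (R(W, r) = -6*(-6 + 5)*W = -(-6)*W = 6*W)
B(7, R(y(4), -1))*(105 - 2) = (-11*7 + 7*(6*(6 - 1*4³)))*(105 - 2) = (-77 + 7*(6*(6 - 1*64)))*103 = (-77 + 7*(6*(6 - 64)))*103 = (-77 + 7*(6*(-58)))*103 = (-77 + 7*(-348))*103 = (-77 - 2436)*103 = -2513*103 = -258839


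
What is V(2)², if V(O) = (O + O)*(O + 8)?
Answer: 1600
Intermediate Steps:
V(O) = 2*O*(8 + O) (V(O) = (2*O)*(8 + O) = 2*O*(8 + O))
V(2)² = (2*2*(8 + 2))² = (2*2*10)² = 40² = 1600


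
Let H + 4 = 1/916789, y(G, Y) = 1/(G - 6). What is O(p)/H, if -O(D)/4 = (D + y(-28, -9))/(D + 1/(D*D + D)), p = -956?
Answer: 18414220466840/18413648920263 ≈ 1.0000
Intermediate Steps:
y(G, Y) = 1/(-6 + G)
O(D) = -4*(-1/34 + D)/(D + 1/(D + D²)) (O(D) = -4*(D + 1/(-6 - 28))/(D + 1/(D*D + D)) = -4*(D + 1/(-34))/(D + 1/(D² + D)) = -4*(D - 1/34)/(D + 1/(D + D²)) = -4*(-1/34 + D)/(D + 1/(D + D²)))
H = -3667155/916789 (H = -4 + 1/916789 = -3667155/916789 ≈ -4.0000)
O(p)/H = ((2/17)*(-956)*(1 - 34*(-956)² - 33*(-956))/(1 + (-956)² + (-956)³))/(-3667155/916789) = ((2/17)*(-956)*(1 - 34*913936 + 31548)/(1 + 913936 - 873722816))*(-916789/3667155) = ((2/17)*(-956)*(1 - 31073824 + 31548)/(-872808879))*(-916789/3667155) = ((2/17)*(-956)*(-1/872808879)*(-31042275))*(-916789/3667155) = -19784276600/4945916981*(-916789/3667155) = 18414220466840/18413648920263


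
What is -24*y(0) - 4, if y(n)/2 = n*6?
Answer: -4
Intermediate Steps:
y(n) = 12*n (y(n) = 2*(n*6) = 2*(6*n) = 12*n)
-24*y(0) - 4 = -288*0 - 4 = -24*0 - 4 = 0 - 4 = -4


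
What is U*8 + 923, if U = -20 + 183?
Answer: 2227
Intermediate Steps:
U = 163
U*8 + 923 = 163*8 + 923 = 1304 + 923 = 2227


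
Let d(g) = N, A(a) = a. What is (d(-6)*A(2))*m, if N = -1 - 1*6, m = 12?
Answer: -168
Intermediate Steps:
N = -7 (N = -1 - 6 = -7)
d(g) = -7
(d(-6)*A(2))*m = -7*2*12 = -14*12 = -168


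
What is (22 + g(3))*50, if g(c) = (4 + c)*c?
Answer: 2150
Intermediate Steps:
g(c) = c*(4 + c)
(22 + g(3))*50 = (22 + 3*(4 + 3))*50 = (22 + 3*7)*50 = (22 + 21)*50 = 43*50 = 2150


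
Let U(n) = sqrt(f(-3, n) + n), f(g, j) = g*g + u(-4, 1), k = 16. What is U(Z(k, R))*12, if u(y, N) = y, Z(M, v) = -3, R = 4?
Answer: 12*sqrt(2) ≈ 16.971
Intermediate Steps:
f(g, j) = -4 + g**2 (f(g, j) = g*g - 4 = g**2 - 4 = -4 + g**2)
U(n) = sqrt(5 + n) (U(n) = sqrt((-4 + (-3)**2) + n) = sqrt((-4 + 9) + n) = sqrt(5 + n))
U(Z(k, R))*12 = sqrt(5 - 3)*12 = sqrt(2)*12 = 12*sqrt(2)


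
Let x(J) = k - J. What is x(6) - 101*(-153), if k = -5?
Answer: 15442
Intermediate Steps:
x(J) = -5 - J
x(6) - 101*(-153) = (-5 - 1*6) - 101*(-153) = (-5 - 6) + 15453 = -11 + 15453 = 15442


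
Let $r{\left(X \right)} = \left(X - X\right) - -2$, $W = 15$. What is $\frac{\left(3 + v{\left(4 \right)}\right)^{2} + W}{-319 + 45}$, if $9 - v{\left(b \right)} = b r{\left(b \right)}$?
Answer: $- \frac{31}{274} \approx -0.11314$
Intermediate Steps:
$r{\left(X \right)} = 2$ ($r{\left(X \right)} = 0 + 2 = 2$)
$v{\left(b \right)} = 9 - 2 b$ ($v{\left(b \right)} = 9 - b 2 = 9 - 2 b$)
$\frac{\left(3 + v{\left(4 \right)}\right)^{2} + W}{-319 + 45} = \frac{\left(3 + \left(9 - 8\right)\right)^{2} + 15}{-319 + 45} = \frac{\left(3 + \left(9 - 8\right)\right)^{2} + 15}{-274} = \left(\left(3 + 1\right)^{2} + 15\right) \left(- \frac{1}{274}\right) = \left(4^{2} + 15\right) \left(- \frac{1}{274}\right) = \left(16 + 15\right) \left(- \frac{1}{274}\right) = 31 \left(- \frac{1}{274}\right) = - \frac{31}{274}$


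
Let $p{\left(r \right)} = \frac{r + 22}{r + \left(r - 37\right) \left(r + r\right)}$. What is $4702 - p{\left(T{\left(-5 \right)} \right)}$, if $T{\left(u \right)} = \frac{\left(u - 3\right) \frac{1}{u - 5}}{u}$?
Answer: $\frac{441813}{94} \approx 4700.1$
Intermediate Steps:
$T{\left(u \right)} = \frac{-3 + u}{u \left(-5 + u\right)}$ ($T{\left(u \right)} = \frac{\left(-3 + u\right) \frac{1}{-5 + u}}{u} = \frac{\frac{1}{-5 + u} \left(-3 + u\right)}{u} = \frac{-3 + u}{u \left(-5 + u\right)}$)
$p{\left(r \right)} = \frac{22 + r}{r + 2 r \left(-37 + r\right)}$ ($p{\left(r \right)} = \frac{22 + r}{r + \left(-37 + r\right) 2 r} = \frac{22 + r}{r + 2 r \left(-37 + r\right)}$)
$4702 - p{\left(T{\left(-5 \right)} \right)} = 4702 - \frac{22 + \frac{-3 - 5}{\left(-5\right) \left(-5 - 5\right)}}{\frac{-3 - 5}{\left(-5\right) \left(-5 - 5\right)} \left(-73 + 2 \frac{-3 - 5}{\left(-5\right) \left(-5 - 5\right)}\right)} = 4702 - \frac{22 - \frac{1}{5} \frac{1}{-10} \left(-8\right)}{\left(- \frac{1}{5}\right) \frac{1}{-10} \left(-8\right) \left(-73 + 2 \left(\left(- \frac{1}{5}\right) \frac{1}{-10} \left(-8\right)\right)\right)} = 4702 - \frac{22 - \left(- \frac{1}{50}\right) \left(-8\right)}{\left(- \frac{1}{5}\right) \left(- \frac{1}{10}\right) \left(-8\right) \left(-73 + 2 \left(\left(- \frac{1}{5}\right) \left(- \frac{1}{10}\right) \left(-8\right)\right)\right)} = 4702 - \frac{22 - \frac{4}{25}}{\left(- \frac{4}{25}\right) \left(-73 + 2 \left(- \frac{4}{25}\right)\right)} = 4702 - \left(- \frac{25}{4}\right) \frac{1}{-73 - \frac{8}{25}} \cdot \frac{546}{25} = 4702 - \left(- \frac{25}{4}\right) \frac{1}{- \frac{1833}{25}} \cdot \frac{546}{25} = 4702 - \left(- \frac{25}{4}\right) \left(- \frac{25}{1833}\right) \frac{546}{25} = 4702 - \frac{175}{94} = \frac{441813}{94}$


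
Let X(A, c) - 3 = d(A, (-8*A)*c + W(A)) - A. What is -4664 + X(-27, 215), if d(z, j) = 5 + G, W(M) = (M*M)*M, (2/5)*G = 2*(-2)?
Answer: -4639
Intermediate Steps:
G = -10 (G = 5*(2*(-2))/2 = (5/2)*(-4) = -10)
W(M) = M**3 (W(M) = M**2*M = M**3)
d(z, j) = -5 (d(z, j) = 5 - 10 = -5)
X(A, c) = -2 - A (X(A, c) = 3 + (-5 - A) = -2 - A)
-4664 + X(-27, 215) = -4664 + (-2 - 1*(-27)) = -4664 + (-2 + 27) = -4664 + 25 = -4639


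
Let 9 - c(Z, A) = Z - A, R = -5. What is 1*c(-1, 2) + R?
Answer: 7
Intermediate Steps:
c(Z, A) = 9 + A - Z (c(Z, A) = 9 - (Z - A) = 9 + (A - Z) = 9 + A - Z)
1*c(-1, 2) + R = 1*(9 + 2 - 1*(-1)) - 5 = 1*(9 + 2 + 1) - 5 = 1*12 - 5 = 12 - 5 = 7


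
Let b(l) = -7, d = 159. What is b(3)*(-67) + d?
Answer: 628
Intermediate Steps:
b(3)*(-67) + d = -7*(-67) + 159 = 469 + 159 = 628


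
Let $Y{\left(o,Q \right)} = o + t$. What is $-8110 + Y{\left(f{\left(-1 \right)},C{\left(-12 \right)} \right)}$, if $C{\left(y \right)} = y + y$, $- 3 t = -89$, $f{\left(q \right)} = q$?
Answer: $- \frac{24244}{3} \approx -8081.3$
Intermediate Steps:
$t = \frac{89}{3}$ ($t = \left(- \frac{1}{3}\right) \left(-89\right) = \frac{89}{3} \approx 29.667$)
$C{\left(y \right)} = 2 y$
$Y{\left(o,Q \right)} = \frac{89}{3} + o$ ($Y{\left(o,Q \right)} = o + \frac{89}{3} = \frac{89}{3} + o$)
$-8110 + Y{\left(f{\left(-1 \right)},C{\left(-12 \right)} \right)} = -8110 + \left(\frac{89}{3} - 1\right) = -8110 + \frac{86}{3} = - \frac{24244}{3}$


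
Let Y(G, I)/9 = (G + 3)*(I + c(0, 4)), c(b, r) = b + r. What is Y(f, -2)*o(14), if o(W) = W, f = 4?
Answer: 1764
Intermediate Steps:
Y(G, I) = 9*(3 + G)*(4 + I) (Y(G, I) = 9*((G + 3)*(I + (0 + 4))) = 9*((3 + G)*(I + 4)) = 9*((3 + G)*(4 + I)) = 9*(3 + G)*(4 + I))
Y(f, -2)*o(14) = (108 + 27*(-2) + 36*4 + 9*4*(-2))*14 = (108 - 54 + 144 - 72)*14 = 126*14 = 1764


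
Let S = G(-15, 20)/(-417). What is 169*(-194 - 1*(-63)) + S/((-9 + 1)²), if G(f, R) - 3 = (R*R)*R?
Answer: -590853635/26688 ≈ -22139.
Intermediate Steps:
G(f, R) = 3 + R³ (G(f, R) = 3 + (R*R)*R = 3 + R²*R = 3 + R³)
S = -8003/417 (S = (3 + 20³)/(-417) = (3 + 8000)*(-1/417) = 8003*(-1/417) = -8003/417 ≈ -19.192)
169*(-194 - 1*(-63)) + S/((-9 + 1)²) = 169*(-194 - 1*(-63)) - 8003/(417*(-9 + 1)²) = 169*(-194 + 63) - 8003/(417*((-8)²)) = 169*(-131) - 8003/417/64 = -22139 - 8003/417*1/64 = -22139 - 8003/26688 = -590853635/26688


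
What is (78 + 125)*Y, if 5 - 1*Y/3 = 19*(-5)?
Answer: 60900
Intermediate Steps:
Y = 300 (Y = 15 - 57*(-5) = 15 - 3*(-95) = 15 + 285 = 300)
(78 + 125)*Y = (78 + 125)*300 = 203*300 = 60900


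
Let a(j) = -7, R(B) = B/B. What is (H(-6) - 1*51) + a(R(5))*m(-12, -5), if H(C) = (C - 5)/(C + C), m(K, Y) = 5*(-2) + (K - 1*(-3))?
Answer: 995/12 ≈ 82.917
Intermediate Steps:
R(B) = 1
m(K, Y) = -7 + K (m(K, Y) = -10 + (K + 3) = -10 + (3 + K) = -7 + K)
H(C) = (-5 + C)/(2*C) (H(C) = (-5 + C)/((2*C)) = (-5 + C)*(1/(2*C)) = (-5 + C)/(2*C))
(H(-6) - 1*51) + a(R(5))*m(-12, -5) = ((½)*(-5 - 6)/(-6) - 1*51) - 7*(-7 - 12) = ((½)*(-⅙)*(-11) - 51) - 7*(-19) = (11/12 - 51) + 133 = -601/12 + 133 = 995/12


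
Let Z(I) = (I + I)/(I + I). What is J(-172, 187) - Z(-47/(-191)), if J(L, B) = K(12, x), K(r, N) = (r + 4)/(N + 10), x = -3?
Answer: 9/7 ≈ 1.2857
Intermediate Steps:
K(r, N) = (4 + r)/(10 + N)
Z(I) = 1 (Z(I) = (2*I)/((2*I)) = (2*I)*(1/(2*I)) = 1)
J(L, B) = 16/7 (J(L, B) = (4 + 12)/(10 - 3) = 16/7)
J(-172, 187) - Z(-47/(-191)) = 16/7 - 1*1 = 16/7 - 1 = 9/7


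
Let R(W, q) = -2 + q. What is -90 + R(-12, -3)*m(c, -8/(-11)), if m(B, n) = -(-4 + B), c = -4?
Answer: -130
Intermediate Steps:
m(B, n) = 4 - B
-90 + R(-12, -3)*m(c, -8/(-11)) = -90 + (-2 - 3)*(4 - 1*(-4)) = -90 - 5*(4 + 4) = -90 - 5*8 = -90 - 40 = -130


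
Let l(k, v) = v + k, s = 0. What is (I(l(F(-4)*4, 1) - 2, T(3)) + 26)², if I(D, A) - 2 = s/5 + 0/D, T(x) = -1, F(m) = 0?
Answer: 784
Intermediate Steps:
l(k, v) = k + v
I(D, A) = 2 (I(D, A) = 2 + (0/5 + 0/D) = 2 + (0*(⅕) + 0) = 2 + (0 + 0) = 2 + 0 = 2)
(I(l(F(-4)*4, 1) - 2, T(3)) + 26)² = (2 + 26)² = 28² = 784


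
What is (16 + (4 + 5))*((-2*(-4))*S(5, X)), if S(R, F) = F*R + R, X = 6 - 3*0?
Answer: 7000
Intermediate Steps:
X = 6 (X = 6 + 0 = 6)
S(R, F) = R + F*R
(16 + (4 + 5))*((-2*(-4))*S(5, X)) = (16 + (4 + 5))*((-2*(-4))*(5*(1 + 6))) = (16 + 9)*(8*(5*7)) = 25*(8*35) = 25*280 = 7000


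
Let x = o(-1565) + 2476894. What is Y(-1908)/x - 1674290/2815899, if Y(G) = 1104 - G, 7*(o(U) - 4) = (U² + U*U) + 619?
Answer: -5310344384062/8945449386735 ≈ -0.59364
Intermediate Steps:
o(U) = 647/7 + 2*U²/7 (o(U) = 4 + ((U² + U*U) + 619)/7 = 4 + ((U² + U²) + 619)/7 = 4 + (2*U² + 619)/7 = 4 + (619 + 2*U²)/7 = 4 + (619/7 + 2*U²/7) = 647/7 + 2*U²/7)
x = 3176765 (x = (647/7 + (2/7)*(-1565)²) + 2476894 = (647/7 + (2/7)*2449225) + 2476894 = (647/7 + 4898450/7) + 2476894 = 699871 + 2476894 = 3176765)
Y(-1908)/x - 1674290/2815899 = (1104 - 1*(-1908))/3176765 - 1674290/2815899 = (1104 + 1908)*(1/3176765) - 1674290*1/2815899 = 3012*(1/3176765) - 1674290/2815899 = 3012/3176765 - 1674290/2815899 = -5310344384062/8945449386735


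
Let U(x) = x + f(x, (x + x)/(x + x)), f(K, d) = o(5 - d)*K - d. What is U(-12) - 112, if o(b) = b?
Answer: -173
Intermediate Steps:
f(K, d) = -d + K*(5 - d) (f(K, d) = (5 - d)*K - d = K*(5 - d) - d = -d + K*(5 - d))
U(x) = -1 + 5*x (U(x) = x + (-(x + x)/(x + x) - x*(-5 + (x + x)/(x + x))) = x + (-2*x/(2*x) - x*(-5 + (2*x)/((2*x)))) = x + (-2*x*1/(2*x) - x*(-5 + (2*x)*(1/(2*x)))) = x + (-1*1 - x*(-5 + 1)) = x + (-1 - 1*x*(-4)) = x + (-1 + 4*x) = -1 + 5*x)
U(-12) - 112 = (-1 + 5*(-12)) - 112 = (-1 - 60) - 112 = -61 - 112 = -173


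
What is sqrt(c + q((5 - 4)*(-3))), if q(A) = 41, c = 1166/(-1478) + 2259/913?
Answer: sqrt(19431635143063)/674707 ≈ 6.5334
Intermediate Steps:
c = 1137122/674707 (c = 1166*(-1/1478) + 2259*(1/913) = -583/739 + 2259/913 = 1137122/674707 ≈ 1.6854)
sqrt(c + q((5 - 4)*(-3))) = sqrt(1137122/674707 + 41) = sqrt(28800109/674707) = sqrt(19431635143063)/674707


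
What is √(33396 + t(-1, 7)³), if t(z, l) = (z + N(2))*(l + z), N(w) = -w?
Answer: 2*√6891 ≈ 166.02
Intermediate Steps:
t(z, l) = (-2 + z)*(l + z) (t(z, l) = (z - 1*2)*(l + z) = (z - 2)*(l + z) = (-2 + z)*(l + z))
√(33396 + t(-1, 7)³) = √(33396 + ((-1)² - 2*7 - 2*(-1) + 7*(-1))³) = √(33396 + (1 - 14 + 2 - 7)³) = √(33396 + (-18)³) = √(33396 - 5832) = √27564 = 2*√6891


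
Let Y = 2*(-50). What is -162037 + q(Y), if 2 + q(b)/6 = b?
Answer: -162649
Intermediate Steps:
Y = -100
q(b) = -12 + 6*b
-162037 + q(Y) = -162037 + (-12 + 6*(-100)) = -162037 + (-12 - 600) = -162037 - 612 = -162649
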